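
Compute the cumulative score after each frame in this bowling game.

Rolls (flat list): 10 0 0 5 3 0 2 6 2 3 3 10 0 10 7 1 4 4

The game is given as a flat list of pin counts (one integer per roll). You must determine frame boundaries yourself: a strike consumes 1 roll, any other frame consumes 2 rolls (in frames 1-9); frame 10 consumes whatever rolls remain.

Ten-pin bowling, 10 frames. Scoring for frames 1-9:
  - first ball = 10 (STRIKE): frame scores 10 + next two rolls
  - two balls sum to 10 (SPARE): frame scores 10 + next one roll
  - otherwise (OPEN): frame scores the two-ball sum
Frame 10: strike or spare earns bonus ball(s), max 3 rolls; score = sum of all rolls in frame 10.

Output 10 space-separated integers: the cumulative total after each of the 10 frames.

Frame 1: STRIKE. 10 + next two rolls (0+0) = 10. Cumulative: 10
Frame 2: OPEN (0+0=0). Cumulative: 10
Frame 3: OPEN (5+3=8). Cumulative: 18
Frame 4: OPEN (0+2=2). Cumulative: 20
Frame 5: OPEN (6+2=8). Cumulative: 28
Frame 6: OPEN (3+3=6). Cumulative: 34
Frame 7: STRIKE. 10 + next two rolls (0+10) = 20. Cumulative: 54
Frame 8: SPARE (0+10=10). 10 + next roll (7) = 17. Cumulative: 71
Frame 9: OPEN (7+1=8). Cumulative: 79
Frame 10: OPEN. Sum of all frame-10 rolls (4+4) = 8. Cumulative: 87

Answer: 10 10 18 20 28 34 54 71 79 87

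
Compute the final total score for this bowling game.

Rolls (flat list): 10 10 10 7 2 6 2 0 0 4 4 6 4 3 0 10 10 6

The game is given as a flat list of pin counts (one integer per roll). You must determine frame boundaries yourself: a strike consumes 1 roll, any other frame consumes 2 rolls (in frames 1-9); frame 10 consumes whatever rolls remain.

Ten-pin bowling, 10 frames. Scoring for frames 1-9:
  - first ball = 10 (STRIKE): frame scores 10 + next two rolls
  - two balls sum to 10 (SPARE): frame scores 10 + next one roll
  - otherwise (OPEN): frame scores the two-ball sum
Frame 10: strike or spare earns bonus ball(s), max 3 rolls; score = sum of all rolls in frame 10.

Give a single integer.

Answer: 143

Derivation:
Frame 1: STRIKE. 10 + next two rolls (10+10) = 30. Cumulative: 30
Frame 2: STRIKE. 10 + next two rolls (10+7) = 27. Cumulative: 57
Frame 3: STRIKE. 10 + next two rolls (7+2) = 19. Cumulative: 76
Frame 4: OPEN (7+2=9). Cumulative: 85
Frame 5: OPEN (6+2=8). Cumulative: 93
Frame 6: OPEN (0+0=0). Cumulative: 93
Frame 7: OPEN (4+4=8). Cumulative: 101
Frame 8: SPARE (6+4=10). 10 + next roll (3) = 13. Cumulative: 114
Frame 9: OPEN (3+0=3). Cumulative: 117
Frame 10: STRIKE. Sum of all frame-10 rolls (10+10+6) = 26. Cumulative: 143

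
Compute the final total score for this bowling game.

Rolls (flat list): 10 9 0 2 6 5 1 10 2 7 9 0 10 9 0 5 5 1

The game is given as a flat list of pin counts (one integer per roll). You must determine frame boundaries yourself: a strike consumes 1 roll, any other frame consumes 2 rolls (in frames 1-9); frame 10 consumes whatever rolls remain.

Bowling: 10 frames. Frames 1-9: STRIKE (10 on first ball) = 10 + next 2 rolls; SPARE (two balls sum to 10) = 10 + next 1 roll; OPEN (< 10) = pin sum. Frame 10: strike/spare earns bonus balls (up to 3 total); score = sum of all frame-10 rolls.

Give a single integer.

Frame 1: STRIKE. 10 + next two rolls (9+0) = 19. Cumulative: 19
Frame 2: OPEN (9+0=9). Cumulative: 28
Frame 3: OPEN (2+6=8). Cumulative: 36
Frame 4: OPEN (5+1=6). Cumulative: 42
Frame 5: STRIKE. 10 + next two rolls (2+7) = 19. Cumulative: 61
Frame 6: OPEN (2+7=9). Cumulative: 70
Frame 7: OPEN (9+0=9). Cumulative: 79
Frame 8: STRIKE. 10 + next two rolls (9+0) = 19. Cumulative: 98
Frame 9: OPEN (9+0=9). Cumulative: 107
Frame 10: SPARE. Sum of all frame-10 rolls (5+5+1) = 11. Cumulative: 118

Answer: 118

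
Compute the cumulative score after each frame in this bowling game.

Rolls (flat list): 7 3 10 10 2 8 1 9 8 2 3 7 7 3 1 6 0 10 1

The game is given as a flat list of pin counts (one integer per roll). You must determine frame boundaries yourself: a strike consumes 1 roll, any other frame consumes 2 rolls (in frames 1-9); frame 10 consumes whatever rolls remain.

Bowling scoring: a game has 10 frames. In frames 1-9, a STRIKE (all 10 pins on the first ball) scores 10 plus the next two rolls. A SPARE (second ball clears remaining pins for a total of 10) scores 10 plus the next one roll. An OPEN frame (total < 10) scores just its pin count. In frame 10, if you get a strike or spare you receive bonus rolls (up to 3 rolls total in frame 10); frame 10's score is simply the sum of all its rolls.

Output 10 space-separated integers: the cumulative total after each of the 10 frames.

Answer: 20 42 62 73 91 104 121 132 139 150

Derivation:
Frame 1: SPARE (7+3=10). 10 + next roll (10) = 20. Cumulative: 20
Frame 2: STRIKE. 10 + next two rolls (10+2) = 22. Cumulative: 42
Frame 3: STRIKE. 10 + next two rolls (2+8) = 20. Cumulative: 62
Frame 4: SPARE (2+8=10). 10 + next roll (1) = 11. Cumulative: 73
Frame 5: SPARE (1+9=10). 10 + next roll (8) = 18. Cumulative: 91
Frame 6: SPARE (8+2=10). 10 + next roll (3) = 13. Cumulative: 104
Frame 7: SPARE (3+7=10). 10 + next roll (7) = 17. Cumulative: 121
Frame 8: SPARE (7+3=10). 10 + next roll (1) = 11. Cumulative: 132
Frame 9: OPEN (1+6=7). Cumulative: 139
Frame 10: SPARE. Sum of all frame-10 rolls (0+10+1) = 11. Cumulative: 150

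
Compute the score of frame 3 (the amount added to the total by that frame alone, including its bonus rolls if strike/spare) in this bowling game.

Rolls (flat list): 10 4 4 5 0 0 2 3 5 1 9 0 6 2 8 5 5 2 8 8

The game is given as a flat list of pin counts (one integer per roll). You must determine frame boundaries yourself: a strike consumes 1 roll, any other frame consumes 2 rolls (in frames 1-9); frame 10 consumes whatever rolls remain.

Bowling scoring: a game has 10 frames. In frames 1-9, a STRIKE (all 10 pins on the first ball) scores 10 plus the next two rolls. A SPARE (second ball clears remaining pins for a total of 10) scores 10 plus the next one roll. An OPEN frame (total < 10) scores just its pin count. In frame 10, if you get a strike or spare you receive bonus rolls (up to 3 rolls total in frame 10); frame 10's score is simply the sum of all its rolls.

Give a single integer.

Frame 1: STRIKE. 10 + next two rolls (4+4) = 18. Cumulative: 18
Frame 2: OPEN (4+4=8). Cumulative: 26
Frame 3: OPEN (5+0=5). Cumulative: 31
Frame 4: OPEN (0+2=2). Cumulative: 33
Frame 5: OPEN (3+5=8). Cumulative: 41

Answer: 5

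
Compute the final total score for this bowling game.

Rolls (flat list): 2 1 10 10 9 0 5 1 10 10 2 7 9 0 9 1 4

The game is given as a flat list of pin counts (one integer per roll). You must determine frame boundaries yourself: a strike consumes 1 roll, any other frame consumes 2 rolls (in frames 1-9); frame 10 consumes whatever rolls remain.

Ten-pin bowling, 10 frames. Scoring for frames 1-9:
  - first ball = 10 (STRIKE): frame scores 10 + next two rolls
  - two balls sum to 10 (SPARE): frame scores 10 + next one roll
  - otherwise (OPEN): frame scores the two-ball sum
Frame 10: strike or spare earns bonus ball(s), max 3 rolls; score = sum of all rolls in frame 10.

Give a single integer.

Answer: 139

Derivation:
Frame 1: OPEN (2+1=3). Cumulative: 3
Frame 2: STRIKE. 10 + next two rolls (10+9) = 29. Cumulative: 32
Frame 3: STRIKE. 10 + next two rolls (9+0) = 19. Cumulative: 51
Frame 4: OPEN (9+0=9). Cumulative: 60
Frame 5: OPEN (5+1=6). Cumulative: 66
Frame 6: STRIKE. 10 + next two rolls (10+2) = 22. Cumulative: 88
Frame 7: STRIKE. 10 + next two rolls (2+7) = 19. Cumulative: 107
Frame 8: OPEN (2+7=9). Cumulative: 116
Frame 9: OPEN (9+0=9). Cumulative: 125
Frame 10: SPARE. Sum of all frame-10 rolls (9+1+4) = 14. Cumulative: 139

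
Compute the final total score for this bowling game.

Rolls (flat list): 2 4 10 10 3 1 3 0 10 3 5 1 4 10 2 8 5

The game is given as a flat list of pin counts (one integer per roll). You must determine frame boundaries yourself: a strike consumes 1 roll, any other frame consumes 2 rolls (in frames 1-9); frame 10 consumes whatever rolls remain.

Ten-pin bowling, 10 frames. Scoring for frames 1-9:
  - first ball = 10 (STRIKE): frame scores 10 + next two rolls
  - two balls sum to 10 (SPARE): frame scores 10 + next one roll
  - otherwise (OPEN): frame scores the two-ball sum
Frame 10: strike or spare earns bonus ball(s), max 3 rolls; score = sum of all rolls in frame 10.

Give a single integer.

Frame 1: OPEN (2+4=6). Cumulative: 6
Frame 2: STRIKE. 10 + next two rolls (10+3) = 23. Cumulative: 29
Frame 3: STRIKE. 10 + next two rolls (3+1) = 14. Cumulative: 43
Frame 4: OPEN (3+1=4). Cumulative: 47
Frame 5: OPEN (3+0=3). Cumulative: 50
Frame 6: STRIKE. 10 + next two rolls (3+5) = 18. Cumulative: 68
Frame 7: OPEN (3+5=8). Cumulative: 76
Frame 8: OPEN (1+4=5). Cumulative: 81
Frame 9: STRIKE. 10 + next two rolls (2+8) = 20. Cumulative: 101
Frame 10: SPARE. Sum of all frame-10 rolls (2+8+5) = 15. Cumulative: 116

Answer: 116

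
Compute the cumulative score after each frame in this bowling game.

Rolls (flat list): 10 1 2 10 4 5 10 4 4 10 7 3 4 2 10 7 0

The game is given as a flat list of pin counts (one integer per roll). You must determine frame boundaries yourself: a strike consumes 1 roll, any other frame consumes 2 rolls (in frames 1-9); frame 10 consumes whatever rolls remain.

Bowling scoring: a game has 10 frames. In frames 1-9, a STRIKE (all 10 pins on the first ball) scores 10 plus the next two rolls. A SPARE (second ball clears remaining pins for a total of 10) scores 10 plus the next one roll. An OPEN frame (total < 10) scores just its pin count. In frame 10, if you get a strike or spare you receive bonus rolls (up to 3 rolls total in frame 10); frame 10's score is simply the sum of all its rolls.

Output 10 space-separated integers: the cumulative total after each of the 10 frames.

Answer: 13 16 35 44 62 70 90 104 110 127

Derivation:
Frame 1: STRIKE. 10 + next two rolls (1+2) = 13. Cumulative: 13
Frame 2: OPEN (1+2=3). Cumulative: 16
Frame 3: STRIKE. 10 + next two rolls (4+5) = 19. Cumulative: 35
Frame 4: OPEN (4+5=9). Cumulative: 44
Frame 5: STRIKE. 10 + next two rolls (4+4) = 18. Cumulative: 62
Frame 6: OPEN (4+4=8). Cumulative: 70
Frame 7: STRIKE. 10 + next two rolls (7+3) = 20. Cumulative: 90
Frame 8: SPARE (7+3=10). 10 + next roll (4) = 14. Cumulative: 104
Frame 9: OPEN (4+2=6). Cumulative: 110
Frame 10: STRIKE. Sum of all frame-10 rolls (10+7+0) = 17. Cumulative: 127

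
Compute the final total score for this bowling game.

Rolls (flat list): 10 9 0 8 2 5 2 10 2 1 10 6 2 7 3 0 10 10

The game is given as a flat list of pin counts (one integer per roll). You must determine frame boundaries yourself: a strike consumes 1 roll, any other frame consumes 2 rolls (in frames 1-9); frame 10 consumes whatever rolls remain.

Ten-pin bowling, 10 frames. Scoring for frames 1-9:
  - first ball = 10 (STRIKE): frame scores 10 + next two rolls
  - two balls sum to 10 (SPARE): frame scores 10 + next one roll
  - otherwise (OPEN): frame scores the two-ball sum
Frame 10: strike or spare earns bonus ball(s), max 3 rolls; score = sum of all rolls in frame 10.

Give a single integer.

Frame 1: STRIKE. 10 + next two rolls (9+0) = 19. Cumulative: 19
Frame 2: OPEN (9+0=9). Cumulative: 28
Frame 3: SPARE (8+2=10). 10 + next roll (5) = 15. Cumulative: 43
Frame 4: OPEN (5+2=7). Cumulative: 50
Frame 5: STRIKE. 10 + next two rolls (2+1) = 13. Cumulative: 63
Frame 6: OPEN (2+1=3). Cumulative: 66
Frame 7: STRIKE. 10 + next two rolls (6+2) = 18. Cumulative: 84
Frame 8: OPEN (6+2=8). Cumulative: 92
Frame 9: SPARE (7+3=10). 10 + next roll (0) = 10. Cumulative: 102
Frame 10: SPARE. Sum of all frame-10 rolls (0+10+10) = 20. Cumulative: 122

Answer: 122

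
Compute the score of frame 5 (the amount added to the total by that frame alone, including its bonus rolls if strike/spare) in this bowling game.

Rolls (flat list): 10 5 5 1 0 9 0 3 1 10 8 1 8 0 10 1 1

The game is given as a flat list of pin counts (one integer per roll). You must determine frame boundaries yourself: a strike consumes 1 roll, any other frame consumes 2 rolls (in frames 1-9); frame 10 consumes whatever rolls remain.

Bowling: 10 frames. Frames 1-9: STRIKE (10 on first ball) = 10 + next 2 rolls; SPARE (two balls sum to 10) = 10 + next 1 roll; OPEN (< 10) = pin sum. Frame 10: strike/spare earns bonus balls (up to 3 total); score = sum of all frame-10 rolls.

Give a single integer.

Frame 1: STRIKE. 10 + next two rolls (5+5) = 20. Cumulative: 20
Frame 2: SPARE (5+5=10). 10 + next roll (1) = 11. Cumulative: 31
Frame 3: OPEN (1+0=1). Cumulative: 32
Frame 4: OPEN (9+0=9). Cumulative: 41
Frame 5: OPEN (3+1=4). Cumulative: 45
Frame 6: STRIKE. 10 + next two rolls (8+1) = 19. Cumulative: 64
Frame 7: OPEN (8+1=9). Cumulative: 73

Answer: 4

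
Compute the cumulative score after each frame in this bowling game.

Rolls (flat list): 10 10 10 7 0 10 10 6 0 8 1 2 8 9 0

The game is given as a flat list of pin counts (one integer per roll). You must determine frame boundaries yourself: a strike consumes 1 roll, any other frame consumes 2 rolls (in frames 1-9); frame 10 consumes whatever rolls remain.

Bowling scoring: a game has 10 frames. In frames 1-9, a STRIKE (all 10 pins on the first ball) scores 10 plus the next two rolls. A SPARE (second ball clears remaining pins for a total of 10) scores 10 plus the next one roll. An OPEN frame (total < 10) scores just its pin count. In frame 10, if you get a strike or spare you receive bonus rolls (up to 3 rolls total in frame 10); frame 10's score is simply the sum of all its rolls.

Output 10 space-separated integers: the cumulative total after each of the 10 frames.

Frame 1: STRIKE. 10 + next two rolls (10+10) = 30. Cumulative: 30
Frame 2: STRIKE. 10 + next two rolls (10+7) = 27. Cumulative: 57
Frame 3: STRIKE. 10 + next two rolls (7+0) = 17. Cumulative: 74
Frame 4: OPEN (7+0=7). Cumulative: 81
Frame 5: STRIKE. 10 + next two rolls (10+6) = 26. Cumulative: 107
Frame 6: STRIKE. 10 + next two rolls (6+0) = 16. Cumulative: 123
Frame 7: OPEN (6+0=6). Cumulative: 129
Frame 8: OPEN (8+1=9). Cumulative: 138
Frame 9: SPARE (2+8=10). 10 + next roll (9) = 19. Cumulative: 157
Frame 10: OPEN. Sum of all frame-10 rolls (9+0) = 9. Cumulative: 166

Answer: 30 57 74 81 107 123 129 138 157 166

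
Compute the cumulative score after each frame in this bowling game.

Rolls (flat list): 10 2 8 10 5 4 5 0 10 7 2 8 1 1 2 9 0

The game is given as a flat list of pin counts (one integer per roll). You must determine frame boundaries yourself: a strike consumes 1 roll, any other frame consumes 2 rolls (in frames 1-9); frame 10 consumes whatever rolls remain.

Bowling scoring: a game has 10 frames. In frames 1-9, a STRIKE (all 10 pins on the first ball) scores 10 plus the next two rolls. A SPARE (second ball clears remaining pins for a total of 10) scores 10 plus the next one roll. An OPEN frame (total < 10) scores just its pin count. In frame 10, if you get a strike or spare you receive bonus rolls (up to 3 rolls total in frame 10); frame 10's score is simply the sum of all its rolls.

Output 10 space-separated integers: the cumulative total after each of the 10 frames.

Frame 1: STRIKE. 10 + next two rolls (2+8) = 20. Cumulative: 20
Frame 2: SPARE (2+8=10). 10 + next roll (10) = 20. Cumulative: 40
Frame 3: STRIKE. 10 + next two rolls (5+4) = 19. Cumulative: 59
Frame 4: OPEN (5+4=9). Cumulative: 68
Frame 5: OPEN (5+0=5). Cumulative: 73
Frame 6: STRIKE. 10 + next two rolls (7+2) = 19. Cumulative: 92
Frame 7: OPEN (7+2=9). Cumulative: 101
Frame 8: OPEN (8+1=9). Cumulative: 110
Frame 9: OPEN (1+2=3). Cumulative: 113
Frame 10: OPEN. Sum of all frame-10 rolls (9+0) = 9. Cumulative: 122

Answer: 20 40 59 68 73 92 101 110 113 122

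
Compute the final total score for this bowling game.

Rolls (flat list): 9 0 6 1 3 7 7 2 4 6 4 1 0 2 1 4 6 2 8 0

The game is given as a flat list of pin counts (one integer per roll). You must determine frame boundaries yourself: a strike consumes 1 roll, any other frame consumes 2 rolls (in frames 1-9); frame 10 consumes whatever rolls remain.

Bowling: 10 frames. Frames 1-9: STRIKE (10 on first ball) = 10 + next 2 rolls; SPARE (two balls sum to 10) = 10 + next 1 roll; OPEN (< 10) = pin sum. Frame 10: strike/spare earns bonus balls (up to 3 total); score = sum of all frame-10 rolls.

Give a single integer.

Answer: 84

Derivation:
Frame 1: OPEN (9+0=9). Cumulative: 9
Frame 2: OPEN (6+1=7). Cumulative: 16
Frame 3: SPARE (3+7=10). 10 + next roll (7) = 17. Cumulative: 33
Frame 4: OPEN (7+2=9). Cumulative: 42
Frame 5: SPARE (4+6=10). 10 + next roll (4) = 14. Cumulative: 56
Frame 6: OPEN (4+1=5). Cumulative: 61
Frame 7: OPEN (0+2=2). Cumulative: 63
Frame 8: OPEN (1+4=5). Cumulative: 68
Frame 9: OPEN (6+2=8). Cumulative: 76
Frame 10: OPEN. Sum of all frame-10 rolls (8+0) = 8. Cumulative: 84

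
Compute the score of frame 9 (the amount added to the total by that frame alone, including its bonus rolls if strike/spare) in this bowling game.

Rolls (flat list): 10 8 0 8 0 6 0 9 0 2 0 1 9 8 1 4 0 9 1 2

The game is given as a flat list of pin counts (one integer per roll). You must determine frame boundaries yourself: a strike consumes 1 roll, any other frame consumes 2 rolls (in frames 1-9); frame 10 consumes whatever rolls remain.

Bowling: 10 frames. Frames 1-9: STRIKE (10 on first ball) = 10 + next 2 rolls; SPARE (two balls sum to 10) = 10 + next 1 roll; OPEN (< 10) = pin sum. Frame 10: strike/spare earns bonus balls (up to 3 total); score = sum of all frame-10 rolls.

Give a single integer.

Answer: 4

Derivation:
Frame 1: STRIKE. 10 + next two rolls (8+0) = 18. Cumulative: 18
Frame 2: OPEN (8+0=8). Cumulative: 26
Frame 3: OPEN (8+0=8). Cumulative: 34
Frame 4: OPEN (6+0=6). Cumulative: 40
Frame 5: OPEN (9+0=9). Cumulative: 49
Frame 6: OPEN (2+0=2). Cumulative: 51
Frame 7: SPARE (1+9=10). 10 + next roll (8) = 18. Cumulative: 69
Frame 8: OPEN (8+1=9). Cumulative: 78
Frame 9: OPEN (4+0=4). Cumulative: 82
Frame 10: SPARE. Sum of all frame-10 rolls (9+1+2) = 12. Cumulative: 94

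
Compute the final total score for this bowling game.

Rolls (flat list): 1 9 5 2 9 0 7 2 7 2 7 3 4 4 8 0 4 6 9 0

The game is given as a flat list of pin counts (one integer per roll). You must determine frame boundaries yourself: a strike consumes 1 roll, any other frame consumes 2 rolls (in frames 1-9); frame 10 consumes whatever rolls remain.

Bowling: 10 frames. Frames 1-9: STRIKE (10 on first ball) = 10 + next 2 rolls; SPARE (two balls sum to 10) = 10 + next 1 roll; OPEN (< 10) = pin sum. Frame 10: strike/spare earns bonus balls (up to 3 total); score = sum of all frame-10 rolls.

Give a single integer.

Frame 1: SPARE (1+9=10). 10 + next roll (5) = 15. Cumulative: 15
Frame 2: OPEN (5+2=7). Cumulative: 22
Frame 3: OPEN (9+0=9). Cumulative: 31
Frame 4: OPEN (7+2=9). Cumulative: 40
Frame 5: OPEN (7+2=9). Cumulative: 49
Frame 6: SPARE (7+3=10). 10 + next roll (4) = 14. Cumulative: 63
Frame 7: OPEN (4+4=8). Cumulative: 71
Frame 8: OPEN (8+0=8). Cumulative: 79
Frame 9: SPARE (4+6=10). 10 + next roll (9) = 19. Cumulative: 98
Frame 10: OPEN. Sum of all frame-10 rolls (9+0) = 9. Cumulative: 107

Answer: 107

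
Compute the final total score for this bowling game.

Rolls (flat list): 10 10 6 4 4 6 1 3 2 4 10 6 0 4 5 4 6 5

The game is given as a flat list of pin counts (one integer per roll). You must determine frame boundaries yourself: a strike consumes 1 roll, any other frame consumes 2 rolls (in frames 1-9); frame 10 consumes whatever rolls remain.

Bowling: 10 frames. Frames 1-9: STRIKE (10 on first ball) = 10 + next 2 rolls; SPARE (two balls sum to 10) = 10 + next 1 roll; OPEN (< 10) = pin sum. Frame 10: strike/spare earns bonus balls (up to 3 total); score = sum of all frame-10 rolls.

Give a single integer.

Answer: 127

Derivation:
Frame 1: STRIKE. 10 + next two rolls (10+6) = 26. Cumulative: 26
Frame 2: STRIKE. 10 + next two rolls (6+4) = 20. Cumulative: 46
Frame 3: SPARE (6+4=10). 10 + next roll (4) = 14. Cumulative: 60
Frame 4: SPARE (4+6=10). 10 + next roll (1) = 11. Cumulative: 71
Frame 5: OPEN (1+3=4). Cumulative: 75
Frame 6: OPEN (2+4=6). Cumulative: 81
Frame 7: STRIKE. 10 + next two rolls (6+0) = 16. Cumulative: 97
Frame 8: OPEN (6+0=6). Cumulative: 103
Frame 9: OPEN (4+5=9). Cumulative: 112
Frame 10: SPARE. Sum of all frame-10 rolls (4+6+5) = 15. Cumulative: 127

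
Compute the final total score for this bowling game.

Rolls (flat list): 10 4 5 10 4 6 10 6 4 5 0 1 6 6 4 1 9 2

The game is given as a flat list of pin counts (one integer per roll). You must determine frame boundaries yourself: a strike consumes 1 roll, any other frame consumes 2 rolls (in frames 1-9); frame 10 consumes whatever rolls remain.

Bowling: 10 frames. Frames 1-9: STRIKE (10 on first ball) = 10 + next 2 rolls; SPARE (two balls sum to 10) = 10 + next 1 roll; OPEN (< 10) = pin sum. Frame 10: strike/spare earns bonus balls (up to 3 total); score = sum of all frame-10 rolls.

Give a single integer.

Frame 1: STRIKE. 10 + next two rolls (4+5) = 19. Cumulative: 19
Frame 2: OPEN (4+5=9). Cumulative: 28
Frame 3: STRIKE. 10 + next two rolls (4+6) = 20. Cumulative: 48
Frame 4: SPARE (4+6=10). 10 + next roll (10) = 20. Cumulative: 68
Frame 5: STRIKE. 10 + next two rolls (6+4) = 20. Cumulative: 88
Frame 6: SPARE (6+4=10). 10 + next roll (5) = 15. Cumulative: 103
Frame 7: OPEN (5+0=5). Cumulative: 108
Frame 8: OPEN (1+6=7). Cumulative: 115
Frame 9: SPARE (6+4=10). 10 + next roll (1) = 11. Cumulative: 126
Frame 10: SPARE. Sum of all frame-10 rolls (1+9+2) = 12. Cumulative: 138

Answer: 138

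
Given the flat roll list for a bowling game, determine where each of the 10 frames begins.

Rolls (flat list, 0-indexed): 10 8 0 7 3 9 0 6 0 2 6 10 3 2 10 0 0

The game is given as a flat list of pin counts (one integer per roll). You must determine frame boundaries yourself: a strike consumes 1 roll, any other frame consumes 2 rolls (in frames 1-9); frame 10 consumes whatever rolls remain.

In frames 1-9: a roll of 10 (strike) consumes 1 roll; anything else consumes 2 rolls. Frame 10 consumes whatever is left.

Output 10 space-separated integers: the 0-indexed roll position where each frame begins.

Answer: 0 1 3 5 7 9 11 12 14 15

Derivation:
Frame 1 starts at roll index 0: roll=10 (strike), consumes 1 roll
Frame 2 starts at roll index 1: rolls=8,0 (sum=8), consumes 2 rolls
Frame 3 starts at roll index 3: rolls=7,3 (sum=10), consumes 2 rolls
Frame 4 starts at roll index 5: rolls=9,0 (sum=9), consumes 2 rolls
Frame 5 starts at roll index 7: rolls=6,0 (sum=6), consumes 2 rolls
Frame 6 starts at roll index 9: rolls=2,6 (sum=8), consumes 2 rolls
Frame 7 starts at roll index 11: roll=10 (strike), consumes 1 roll
Frame 8 starts at roll index 12: rolls=3,2 (sum=5), consumes 2 rolls
Frame 9 starts at roll index 14: roll=10 (strike), consumes 1 roll
Frame 10 starts at roll index 15: 2 remaining rolls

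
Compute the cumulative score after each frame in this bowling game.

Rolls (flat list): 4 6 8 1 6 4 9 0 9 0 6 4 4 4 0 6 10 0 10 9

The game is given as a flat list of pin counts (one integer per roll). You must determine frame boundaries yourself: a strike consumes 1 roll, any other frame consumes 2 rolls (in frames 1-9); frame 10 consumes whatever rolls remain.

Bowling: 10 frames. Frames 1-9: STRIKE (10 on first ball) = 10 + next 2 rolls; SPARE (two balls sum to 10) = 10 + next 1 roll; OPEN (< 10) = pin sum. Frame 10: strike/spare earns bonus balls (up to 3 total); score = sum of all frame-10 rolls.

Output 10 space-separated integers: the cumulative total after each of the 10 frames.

Answer: 18 27 46 55 64 78 86 92 112 131

Derivation:
Frame 1: SPARE (4+6=10). 10 + next roll (8) = 18. Cumulative: 18
Frame 2: OPEN (8+1=9). Cumulative: 27
Frame 3: SPARE (6+4=10). 10 + next roll (9) = 19. Cumulative: 46
Frame 4: OPEN (9+0=9). Cumulative: 55
Frame 5: OPEN (9+0=9). Cumulative: 64
Frame 6: SPARE (6+4=10). 10 + next roll (4) = 14. Cumulative: 78
Frame 7: OPEN (4+4=8). Cumulative: 86
Frame 8: OPEN (0+6=6). Cumulative: 92
Frame 9: STRIKE. 10 + next two rolls (0+10) = 20. Cumulative: 112
Frame 10: SPARE. Sum of all frame-10 rolls (0+10+9) = 19. Cumulative: 131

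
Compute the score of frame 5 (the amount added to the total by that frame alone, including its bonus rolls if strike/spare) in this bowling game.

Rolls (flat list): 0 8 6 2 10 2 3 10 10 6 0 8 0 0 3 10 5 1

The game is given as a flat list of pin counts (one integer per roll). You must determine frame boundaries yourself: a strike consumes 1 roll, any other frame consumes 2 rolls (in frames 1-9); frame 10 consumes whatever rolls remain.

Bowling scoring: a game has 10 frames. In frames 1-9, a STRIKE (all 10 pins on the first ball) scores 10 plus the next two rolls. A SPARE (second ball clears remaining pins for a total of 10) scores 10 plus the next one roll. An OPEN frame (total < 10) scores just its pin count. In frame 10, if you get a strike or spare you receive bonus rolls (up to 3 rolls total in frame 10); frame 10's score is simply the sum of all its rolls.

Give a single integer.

Answer: 26

Derivation:
Frame 1: OPEN (0+8=8). Cumulative: 8
Frame 2: OPEN (6+2=8). Cumulative: 16
Frame 3: STRIKE. 10 + next two rolls (2+3) = 15. Cumulative: 31
Frame 4: OPEN (2+3=5). Cumulative: 36
Frame 5: STRIKE. 10 + next two rolls (10+6) = 26. Cumulative: 62
Frame 6: STRIKE. 10 + next two rolls (6+0) = 16. Cumulative: 78
Frame 7: OPEN (6+0=6). Cumulative: 84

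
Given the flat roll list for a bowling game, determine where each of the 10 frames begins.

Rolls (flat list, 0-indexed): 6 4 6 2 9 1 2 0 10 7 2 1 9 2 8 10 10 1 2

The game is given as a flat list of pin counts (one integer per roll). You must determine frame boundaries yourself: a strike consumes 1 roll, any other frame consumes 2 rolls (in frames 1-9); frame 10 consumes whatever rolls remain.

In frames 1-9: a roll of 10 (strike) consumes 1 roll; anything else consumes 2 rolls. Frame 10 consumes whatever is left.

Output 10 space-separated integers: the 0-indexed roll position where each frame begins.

Frame 1 starts at roll index 0: rolls=6,4 (sum=10), consumes 2 rolls
Frame 2 starts at roll index 2: rolls=6,2 (sum=8), consumes 2 rolls
Frame 3 starts at roll index 4: rolls=9,1 (sum=10), consumes 2 rolls
Frame 4 starts at roll index 6: rolls=2,0 (sum=2), consumes 2 rolls
Frame 5 starts at roll index 8: roll=10 (strike), consumes 1 roll
Frame 6 starts at roll index 9: rolls=7,2 (sum=9), consumes 2 rolls
Frame 7 starts at roll index 11: rolls=1,9 (sum=10), consumes 2 rolls
Frame 8 starts at roll index 13: rolls=2,8 (sum=10), consumes 2 rolls
Frame 9 starts at roll index 15: roll=10 (strike), consumes 1 roll
Frame 10 starts at roll index 16: 3 remaining rolls

Answer: 0 2 4 6 8 9 11 13 15 16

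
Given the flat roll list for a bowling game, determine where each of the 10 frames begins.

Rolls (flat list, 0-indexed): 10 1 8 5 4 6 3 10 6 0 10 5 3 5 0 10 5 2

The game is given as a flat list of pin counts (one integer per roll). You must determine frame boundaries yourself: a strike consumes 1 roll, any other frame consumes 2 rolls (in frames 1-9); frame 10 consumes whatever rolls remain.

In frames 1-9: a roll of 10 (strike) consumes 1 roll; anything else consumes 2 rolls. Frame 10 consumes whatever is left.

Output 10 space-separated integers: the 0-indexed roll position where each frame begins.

Answer: 0 1 3 5 7 8 10 11 13 15

Derivation:
Frame 1 starts at roll index 0: roll=10 (strike), consumes 1 roll
Frame 2 starts at roll index 1: rolls=1,8 (sum=9), consumes 2 rolls
Frame 3 starts at roll index 3: rolls=5,4 (sum=9), consumes 2 rolls
Frame 4 starts at roll index 5: rolls=6,3 (sum=9), consumes 2 rolls
Frame 5 starts at roll index 7: roll=10 (strike), consumes 1 roll
Frame 6 starts at roll index 8: rolls=6,0 (sum=6), consumes 2 rolls
Frame 7 starts at roll index 10: roll=10 (strike), consumes 1 roll
Frame 8 starts at roll index 11: rolls=5,3 (sum=8), consumes 2 rolls
Frame 9 starts at roll index 13: rolls=5,0 (sum=5), consumes 2 rolls
Frame 10 starts at roll index 15: 3 remaining rolls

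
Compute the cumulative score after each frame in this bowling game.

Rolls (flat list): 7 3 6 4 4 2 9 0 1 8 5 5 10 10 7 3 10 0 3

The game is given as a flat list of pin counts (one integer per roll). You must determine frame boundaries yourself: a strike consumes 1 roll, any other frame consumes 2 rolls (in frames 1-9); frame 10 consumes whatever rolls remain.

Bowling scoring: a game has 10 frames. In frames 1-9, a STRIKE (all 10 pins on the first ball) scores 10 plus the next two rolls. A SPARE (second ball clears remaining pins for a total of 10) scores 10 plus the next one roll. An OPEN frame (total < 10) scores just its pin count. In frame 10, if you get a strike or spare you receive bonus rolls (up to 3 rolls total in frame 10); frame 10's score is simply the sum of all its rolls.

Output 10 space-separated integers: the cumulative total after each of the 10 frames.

Answer: 16 30 36 45 54 74 101 121 141 154

Derivation:
Frame 1: SPARE (7+3=10). 10 + next roll (6) = 16. Cumulative: 16
Frame 2: SPARE (6+4=10). 10 + next roll (4) = 14. Cumulative: 30
Frame 3: OPEN (4+2=6). Cumulative: 36
Frame 4: OPEN (9+0=9). Cumulative: 45
Frame 5: OPEN (1+8=9). Cumulative: 54
Frame 6: SPARE (5+5=10). 10 + next roll (10) = 20. Cumulative: 74
Frame 7: STRIKE. 10 + next two rolls (10+7) = 27. Cumulative: 101
Frame 8: STRIKE. 10 + next two rolls (7+3) = 20. Cumulative: 121
Frame 9: SPARE (7+3=10). 10 + next roll (10) = 20. Cumulative: 141
Frame 10: STRIKE. Sum of all frame-10 rolls (10+0+3) = 13. Cumulative: 154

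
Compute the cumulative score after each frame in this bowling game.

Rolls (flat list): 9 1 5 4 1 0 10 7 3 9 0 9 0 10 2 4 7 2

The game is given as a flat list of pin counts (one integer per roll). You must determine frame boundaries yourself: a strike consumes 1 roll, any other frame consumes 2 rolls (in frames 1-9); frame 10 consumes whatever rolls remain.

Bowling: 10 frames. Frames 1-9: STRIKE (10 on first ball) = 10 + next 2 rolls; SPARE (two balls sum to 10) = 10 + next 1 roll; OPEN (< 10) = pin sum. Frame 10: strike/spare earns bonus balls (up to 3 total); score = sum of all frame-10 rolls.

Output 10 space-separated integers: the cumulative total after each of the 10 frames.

Frame 1: SPARE (9+1=10). 10 + next roll (5) = 15. Cumulative: 15
Frame 2: OPEN (5+4=9). Cumulative: 24
Frame 3: OPEN (1+0=1). Cumulative: 25
Frame 4: STRIKE. 10 + next two rolls (7+3) = 20. Cumulative: 45
Frame 5: SPARE (7+3=10). 10 + next roll (9) = 19. Cumulative: 64
Frame 6: OPEN (9+0=9). Cumulative: 73
Frame 7: OPEN (9+0=9). Cumulative: 82
Frame 8: STRIKE. 10 + next two rolls (2+4) = 16. Cumulative: 98
Frame 9: OPEN (2+4=6). Cumulative: 104
Frame 10: OPEN. Sum of all frame-10 rolls (7+2) = 9. Cumulative: 113

Answer: 15 24 25 45 64 73 82 98 104 113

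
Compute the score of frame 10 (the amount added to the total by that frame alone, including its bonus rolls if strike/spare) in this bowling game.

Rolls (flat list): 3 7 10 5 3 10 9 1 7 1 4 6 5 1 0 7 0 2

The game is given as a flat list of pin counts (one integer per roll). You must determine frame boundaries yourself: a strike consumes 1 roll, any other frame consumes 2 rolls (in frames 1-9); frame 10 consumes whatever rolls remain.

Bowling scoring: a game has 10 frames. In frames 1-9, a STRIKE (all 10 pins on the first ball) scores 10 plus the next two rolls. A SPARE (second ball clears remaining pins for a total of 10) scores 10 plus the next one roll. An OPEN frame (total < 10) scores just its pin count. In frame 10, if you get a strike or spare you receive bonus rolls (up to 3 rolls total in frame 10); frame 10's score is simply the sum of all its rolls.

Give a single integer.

Answer: 2

Derivation:
Frame 1: SPARE (3+7=10). 10 + next roll (10) = 20. Cumulative: 20
Frame 2: STRIKE. 10 + next two rolls (5+3) = 18. Cumulative: 38
Frame 3: OPEN (5+3=8). Cumulative: 46
Frame 4: STRIKE. 10 + next two rolls (9+1) = 20. Cumulative: 66
Frame 5: SPARE (9+1=10). 10 + next roll (7) = 17. Cumulative: 83
Frame 6: OPEN (7+1=8). Cumulative: 91
Frame 7: SPARE (4+6=10). 10 + next roll (5) = 15. Cumulative: 106
Frame 8: OPEN (5+1=6). Cumulative: 112
Frame 9: OPEN (0+7=7). Cumulative: 119
Frame 10: OPEN. Sum of all frame-10 rolls (0+2) = 2. Cumulative: 121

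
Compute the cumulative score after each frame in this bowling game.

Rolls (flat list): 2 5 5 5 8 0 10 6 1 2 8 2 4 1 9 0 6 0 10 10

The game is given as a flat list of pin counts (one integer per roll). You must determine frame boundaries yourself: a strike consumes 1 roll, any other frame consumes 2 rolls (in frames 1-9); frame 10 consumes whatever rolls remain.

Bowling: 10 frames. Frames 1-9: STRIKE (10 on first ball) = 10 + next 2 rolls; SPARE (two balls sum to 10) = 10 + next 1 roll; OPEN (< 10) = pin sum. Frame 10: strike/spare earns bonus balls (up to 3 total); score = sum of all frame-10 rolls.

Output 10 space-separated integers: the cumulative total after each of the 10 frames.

Frame 1: OPEN (2+5=7). Cumulative: 7
Frame 2: SPARE (5+5=10). 10 + next roll (8) = 18. Cumulative: 25
Frame 3: OPEN (8+0=8). Cumulative: 33
Frame 4: STRIKE. 10 + next two rolls (6+1) = 17. Cumulative: 50
Frame 5: OPEN (6+1=7). Cumulative: 57
Frame 6: SPARE (2+8=10). 10 + next roll (2) = 12. Cumulative: 69
Frame 7: OPEN (2+4=6). Cumulative: 75
Frame 8: SPARE (1+9=10). 10 + next roll (0) = 10. Cumulative: 85
Frame 9: OPEN (0+6=6). Cumulative: 91
Frame 10: SPARE. Sum of all frame-10 rolls (0+10+10) = 20. Cumulative: 111

Answer: 7 25 33 50 57 69 75 85 91 111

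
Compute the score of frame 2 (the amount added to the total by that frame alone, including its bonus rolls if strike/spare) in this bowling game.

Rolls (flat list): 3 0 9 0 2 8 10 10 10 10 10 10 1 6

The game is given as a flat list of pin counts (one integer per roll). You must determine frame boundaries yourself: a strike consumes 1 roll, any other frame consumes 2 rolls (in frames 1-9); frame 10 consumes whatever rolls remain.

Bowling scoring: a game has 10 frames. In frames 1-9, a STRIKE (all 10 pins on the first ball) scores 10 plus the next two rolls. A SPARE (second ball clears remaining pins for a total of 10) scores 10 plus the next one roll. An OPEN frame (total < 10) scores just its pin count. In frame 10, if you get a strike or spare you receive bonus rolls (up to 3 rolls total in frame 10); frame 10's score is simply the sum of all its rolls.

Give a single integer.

Answer: 9

Derivation:
Frame 1: OPEN (3+0=3). Cumulative: 3
Frame 2: OPEN (9+0=9). Cumulative: 12
Frame 3: SPARE (2+8=10). 10 + next roll (10) = 20. Cumulative: 32
Frame 4: STRIKE. 10 + next two rolls (10+10) = 30. Cumulative: 62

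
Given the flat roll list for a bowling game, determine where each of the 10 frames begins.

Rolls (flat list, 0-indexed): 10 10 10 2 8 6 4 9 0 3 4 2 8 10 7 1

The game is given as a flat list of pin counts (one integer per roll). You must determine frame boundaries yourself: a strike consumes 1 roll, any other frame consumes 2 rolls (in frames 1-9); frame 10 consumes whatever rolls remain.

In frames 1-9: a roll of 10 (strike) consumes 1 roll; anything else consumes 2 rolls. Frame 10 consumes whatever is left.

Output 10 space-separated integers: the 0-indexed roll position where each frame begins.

Answer: 0 1 2 3 5 7 9 11 13 14

Derivation:
Frame 1 starts at roll index 0: roll=10 (strike), consumes 1 roll
Frame 2 starts at roll index 1: roll=10 (strike), consumes 1 roll
Frame 3 starts at roll index 2: roll=10 (strike), consumes 1 roll
Frame 4 starts at roll index 3: rolls=2,8 (sum=10), consumes 2 rolls
Frame 5 starts at roll index 5: rolls=6,4 (sum=10), consumes 2 rolls
Frame 6 starts at roll index 7: rolls=9,0 (sum=9), consumes 2 rolls
Frame 7 starts at roll index 9: rolls=3,4 (sum=7), consumes 2 rolls
Frame 8 starts at roll index 11: rolls=2,8 (sum=10), consumes 2 rolls
Frame 9 starts at roll index 13: roll=10 (strike), consumes 1 roll
Frame 10 starts at roll index 14: 2 remaining rolls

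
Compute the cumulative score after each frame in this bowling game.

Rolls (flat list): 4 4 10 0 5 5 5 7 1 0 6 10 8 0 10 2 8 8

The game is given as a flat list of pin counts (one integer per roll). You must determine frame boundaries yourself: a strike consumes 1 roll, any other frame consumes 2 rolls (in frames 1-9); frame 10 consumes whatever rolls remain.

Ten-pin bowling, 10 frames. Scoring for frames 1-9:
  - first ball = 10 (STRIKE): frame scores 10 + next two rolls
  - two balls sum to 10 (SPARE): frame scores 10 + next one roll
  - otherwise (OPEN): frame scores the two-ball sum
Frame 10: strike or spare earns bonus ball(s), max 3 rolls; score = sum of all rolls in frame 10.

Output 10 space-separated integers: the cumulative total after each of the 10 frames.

Frame 1: OPEN (4+4=8). Cumulative: 8
Frame 2: STRIKE. 10 + next two rolls (0+5) = 15. Cumulative: 23
Frame 3: OPEN (0+5=5). Cumulative: 28
Frame 4: SPARE (5+5=10). 10 + next roll (7) = 17. Cumulative: 45
Frame 5: OPEN (7+1=8). Cumulative: 53
Frame 6: OPEN (0+6=6). Cumulative: 59
Frame 7: STRIKE. 10 + next two rolls (8+0) = 18. Cumulative: 77
Frame 8: OPEN (8+0=8). Cumulative: 85
Frame 9: STRIKE. 10 + next two rolls (2+8) = 20. Cumulative: 105
Frame 10: SPARE. Sum of all frame-10 rolls (2+8+8) = 18. Cumulative: 123

Answer: 8 23 28 45 53 59 77 85 105 123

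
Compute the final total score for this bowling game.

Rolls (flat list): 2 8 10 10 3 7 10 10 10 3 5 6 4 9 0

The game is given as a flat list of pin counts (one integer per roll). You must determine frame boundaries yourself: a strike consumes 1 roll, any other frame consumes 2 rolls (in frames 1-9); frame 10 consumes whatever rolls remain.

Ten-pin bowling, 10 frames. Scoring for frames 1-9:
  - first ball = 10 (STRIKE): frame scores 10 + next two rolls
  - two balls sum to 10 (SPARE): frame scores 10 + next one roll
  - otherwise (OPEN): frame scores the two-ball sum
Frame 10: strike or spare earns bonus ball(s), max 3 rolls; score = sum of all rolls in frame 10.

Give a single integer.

Frame 1: SPARE (2+8=10). 10 + next roll (10) = 20. Cumulative: 20
Frame 2: STRIKE. 10 + next two rolls (10+3) = 23. Cumulative: 43
Frame 3: STRIKE. 10 + next two rolls (3+7) = 20. Cumulative: 63
Frame 4: SPARE (3+7=10). 10 + next roll (10) = 20. Cumulative: 83
Frame 5: STRIKE. 10 + next two rolls (10+10) = 30. Cumulative: 113
Frame 6: STRIKE. 10 + next two rolls (10+3) = 23. Cumulative: 136
Frame 7: STRIKE. 10 + next two rolls (3+5) = 18. Cumulative: 154
Frame 8: OPEN (3+5=8). Cumulative: 162
Frame 9: SPARE (6+4=10). 10 + next roll (9) = 19. Cumulative: 181
Frame 10: OPEN. Sum of all frame-10 rolls (9+0) = 9. Cumulative: 190

Answer: 190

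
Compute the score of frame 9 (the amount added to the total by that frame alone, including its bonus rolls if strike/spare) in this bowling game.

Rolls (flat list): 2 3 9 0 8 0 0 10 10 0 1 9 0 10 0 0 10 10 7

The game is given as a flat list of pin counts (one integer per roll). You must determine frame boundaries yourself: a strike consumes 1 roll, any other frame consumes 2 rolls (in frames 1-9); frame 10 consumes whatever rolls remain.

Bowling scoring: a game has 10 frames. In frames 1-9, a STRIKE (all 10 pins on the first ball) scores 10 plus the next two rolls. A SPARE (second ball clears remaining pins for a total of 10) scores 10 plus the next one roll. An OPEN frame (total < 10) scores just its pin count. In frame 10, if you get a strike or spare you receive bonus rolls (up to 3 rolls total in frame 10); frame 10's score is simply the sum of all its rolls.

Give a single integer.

Frame 1: OPEN (2+3=5). Cumulative: 5
Frame 2: OPEN (9+0=9). Cumulative: 14
Frame 3: OPEN (8+0=8). Cumulative: 22
Frame 4: SPARE (0+10=10). 10 + next roll (10) = 20. Cumulative: 42
Frame 5: STRIKE. 10 + next two rolls (0+1) = 11. Cumulative: 53
Frame 6: OPEN (0+1=1). Cumulative: 54
Frame 7: OPEN (9+0=9). Cumulative: 63
Frame 8: STRIKE. 10 + next two rolls (0+0) = 10. Cumulative: 73
Frame 9: OPEN (0+0=0). Cumulative: 73
Frame 10: STRIKE. Sum of all frame-10 rolls (10+10+7) = 27. Cumulative: 100

Answer: 0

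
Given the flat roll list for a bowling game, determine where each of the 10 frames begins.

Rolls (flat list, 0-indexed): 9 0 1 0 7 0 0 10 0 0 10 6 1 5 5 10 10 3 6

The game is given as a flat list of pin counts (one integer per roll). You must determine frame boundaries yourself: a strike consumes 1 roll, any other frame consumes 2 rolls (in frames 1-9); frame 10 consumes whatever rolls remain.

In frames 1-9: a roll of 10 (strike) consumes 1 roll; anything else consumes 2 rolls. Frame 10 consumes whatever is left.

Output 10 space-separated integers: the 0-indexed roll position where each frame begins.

Frame 1 starts at roll index 0: rolls=9,0 (sum=9), consumes 2 rolls
Frame 2 starts at roll index 2: rolls=1,0 (sum=1), consumes 2 rolls
Frame 3 starts at roll index 4: rolls=7,0 (sum=7), consumes 2 rolls
Frame 4 starts at roll index 6: rolls=0,10 (sum=10), consumes 2 rolls
Frame 5 starts at roll index 8: rolls=0,0 (sum=0), consumes 2 rolls
Frame 6 starts at roll index 10: roll=10 (strike), consumes 1 roll
Frame 7 starts at roll index 11: rolls=6,1 (sum=7), consumes 2 rolls
Frame 8 starts at roll index 13: rolls=5,5 (sum=10), consumes 2 rolls
Frame 9 starts at roll index 15: roll=10 (strike), consumes 1 roll
Frame 10 starts at roll index 16: 3 remaining rolls

Answer: 0 2 4 6 8 10 11 13 15 16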